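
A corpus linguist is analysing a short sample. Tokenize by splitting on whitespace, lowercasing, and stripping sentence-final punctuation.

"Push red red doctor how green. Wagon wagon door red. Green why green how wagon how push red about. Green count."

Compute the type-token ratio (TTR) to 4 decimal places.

0.4762

N = 21 tokens, V = 10 types.
TTR = V / N = 10 / 21 = 0.4762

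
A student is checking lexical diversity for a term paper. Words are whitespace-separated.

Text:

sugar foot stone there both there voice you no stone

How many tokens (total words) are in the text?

Tokens: sugar, foot, stone, there, both, there, voice, you, no, stone
N = 10

10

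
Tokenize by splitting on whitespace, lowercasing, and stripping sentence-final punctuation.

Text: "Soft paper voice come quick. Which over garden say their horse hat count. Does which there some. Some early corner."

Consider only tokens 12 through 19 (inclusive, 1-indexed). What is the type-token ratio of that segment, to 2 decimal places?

Segment tokens 12–19: hat, count, does, which, there, some, some, early
Segment N = 8, segment V = 7.
TTR = 7 / 8 = 0.88

0.88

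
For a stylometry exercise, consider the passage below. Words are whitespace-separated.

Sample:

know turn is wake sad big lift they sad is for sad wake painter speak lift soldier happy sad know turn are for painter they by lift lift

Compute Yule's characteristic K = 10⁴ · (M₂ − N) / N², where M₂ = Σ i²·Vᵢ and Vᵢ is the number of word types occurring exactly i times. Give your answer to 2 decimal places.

484.69

Frequencies: sad:4, lift:4, know:2, turn:2, is:2, wake:2, they:2, for:2, painter:2, big:1, speak:1, soldier:1, happy:1, are:1, by:1
N = 28. Frequency spectrum: V_1=6, V_2=7, V_4=2
M₂ = 1²·6 + 2²·7 + 4²·2 = 66
K = 10000 × (66 − 28) / 28² = 484.69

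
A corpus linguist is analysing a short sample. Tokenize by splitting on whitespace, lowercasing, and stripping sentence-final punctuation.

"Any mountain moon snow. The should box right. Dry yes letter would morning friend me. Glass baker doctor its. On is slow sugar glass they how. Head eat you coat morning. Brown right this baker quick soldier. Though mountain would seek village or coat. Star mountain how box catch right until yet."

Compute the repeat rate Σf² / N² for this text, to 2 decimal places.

Frequencies: mountain:3, right:3, box:2, would:2, morning:2, glass:2, baker:2, how:2, coat:2, any:1, moon:1, snow:1, the:1, should:1, dry:1, yes:1, letter:1, friend:1, me:1, doctor:1, … (21 more, each freq 1)
Σf² = 78; N² = 2704
Repeat rate = 78 / 2704 = 0.03

0.03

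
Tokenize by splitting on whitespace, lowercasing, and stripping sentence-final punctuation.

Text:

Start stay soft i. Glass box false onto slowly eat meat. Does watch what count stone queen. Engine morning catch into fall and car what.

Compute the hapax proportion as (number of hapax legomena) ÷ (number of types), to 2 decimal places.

0.96

Frequencies: what:2, start:1, stay:1, soft:1, i:1, glass:1, box:1, false:1, onto:1, slowly:1, eat:1, meat:1, does:1, watch:1, count:1, stone:1, queen:1, engine:1, morning:1, catch:1, … (4 more, each freq 1)
Hapax count = 23; type count = 24.
Ratio = 23 / 24 = 0.96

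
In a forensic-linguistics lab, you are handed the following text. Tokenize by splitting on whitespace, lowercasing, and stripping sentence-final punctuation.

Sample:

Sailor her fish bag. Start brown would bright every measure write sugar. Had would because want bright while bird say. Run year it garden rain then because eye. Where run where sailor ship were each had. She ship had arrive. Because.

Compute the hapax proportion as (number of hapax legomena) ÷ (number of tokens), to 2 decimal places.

0.56

Frequencies: had:3, because:3, sailor:2, would:2, bright:2, run:2, where:2, ship:2, her:1, fish:1, bag:1, start:1, brown:1, every:1, measure:1, write:1, sugar:1, want:1, while:1, bird:1, … (11 more, each freq 1)
Hapax count = 23; token count = 41.
Ratio = 23 / 41 = 0.56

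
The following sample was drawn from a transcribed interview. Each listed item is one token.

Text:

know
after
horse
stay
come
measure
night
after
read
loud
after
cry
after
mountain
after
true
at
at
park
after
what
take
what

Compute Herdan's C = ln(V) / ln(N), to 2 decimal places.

0.88

N = 23, V = 16.
ln(V) = 2.772589, ln(N) = 3.135494
C = 2.772589 / 3.135494 = 0.88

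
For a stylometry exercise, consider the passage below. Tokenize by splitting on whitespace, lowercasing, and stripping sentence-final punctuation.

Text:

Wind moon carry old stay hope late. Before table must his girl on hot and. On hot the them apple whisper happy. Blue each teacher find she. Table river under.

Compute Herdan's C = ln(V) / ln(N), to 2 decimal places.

0.97

N = 30, V = 27.
ln(V) = 3.295837, ln(N) = 3.401197
C = 3.295837 / 3.401197 = 0.97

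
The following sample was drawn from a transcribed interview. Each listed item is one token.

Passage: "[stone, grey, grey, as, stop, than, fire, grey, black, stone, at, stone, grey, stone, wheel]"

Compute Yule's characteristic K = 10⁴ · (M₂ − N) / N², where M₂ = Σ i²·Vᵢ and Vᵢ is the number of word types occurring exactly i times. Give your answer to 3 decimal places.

Frequencies: stone:4, grey:4, as:1, stop:1, than:1, fire:1, black:1, at:1, wheel:1
N = 15. Frequency spectrum: V_1=7, V_4=2
M₂ = 1²·7 + 4²·2 = 39
K = 10000 × (39 − 15) / 15² = 1066.667

1066.667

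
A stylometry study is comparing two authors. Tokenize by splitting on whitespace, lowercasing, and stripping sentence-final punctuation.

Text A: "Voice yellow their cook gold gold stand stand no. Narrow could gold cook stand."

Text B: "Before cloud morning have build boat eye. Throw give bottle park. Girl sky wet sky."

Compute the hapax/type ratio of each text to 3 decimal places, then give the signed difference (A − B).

-0.262

A: hapax=6, V=9, ratio=0.667
B: hapax=13, V=14, ratio=0.929
Difference = 0.667 − 0.929 = -0.262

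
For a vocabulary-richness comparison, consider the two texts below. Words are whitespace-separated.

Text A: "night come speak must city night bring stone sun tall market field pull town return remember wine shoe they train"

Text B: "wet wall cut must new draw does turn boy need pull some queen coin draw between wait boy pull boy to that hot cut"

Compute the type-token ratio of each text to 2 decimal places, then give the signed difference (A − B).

0.16

TTR(A) = 19/20 = 0.95
TTR(B) = 19/24 = 0.79
Difference = 0.95 − 0.79 = 0.16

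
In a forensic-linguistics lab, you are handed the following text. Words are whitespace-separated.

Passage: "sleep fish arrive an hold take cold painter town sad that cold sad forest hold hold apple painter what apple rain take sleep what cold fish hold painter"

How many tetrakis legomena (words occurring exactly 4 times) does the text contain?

1

Frequencies: hold:4, cold:3, painter:3, sleep:2, fish:2, take:2, sad:2, apple:2, what:2, arrive:1, an:1, town:1, that:1, forest:1, rain:1
Words with frequency 4: hold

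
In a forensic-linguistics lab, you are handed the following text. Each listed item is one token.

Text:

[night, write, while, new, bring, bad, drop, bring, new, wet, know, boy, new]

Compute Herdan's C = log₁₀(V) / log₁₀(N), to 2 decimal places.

N = 13, V = 10.
log₁₀(V) = 1.000000, log₁₀(N) = 1.113943
C = 1.000000 / 1.113943 = 0.90

0.90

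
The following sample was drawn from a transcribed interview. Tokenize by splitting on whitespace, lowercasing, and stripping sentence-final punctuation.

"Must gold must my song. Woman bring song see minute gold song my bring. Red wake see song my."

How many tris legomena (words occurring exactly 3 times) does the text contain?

Frequencies: song:4, my:3, must:2, gold:2, bring:2, see:2, woman:1, minute:1, red:1, wake:1
Words with frequency 3: my

1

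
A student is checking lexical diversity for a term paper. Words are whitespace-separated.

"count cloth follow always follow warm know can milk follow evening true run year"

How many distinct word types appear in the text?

Distinct types: {always, can, cloth, count, evening, follow, know, milk, run, true, warm, year}
V = 12

12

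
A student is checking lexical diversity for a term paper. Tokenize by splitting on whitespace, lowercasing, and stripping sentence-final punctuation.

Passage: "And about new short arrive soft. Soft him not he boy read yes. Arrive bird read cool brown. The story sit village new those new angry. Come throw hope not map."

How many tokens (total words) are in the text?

31

Tokens: and, about, new, short, arrive, soft, soft, him, not, he, boy, read, yes, arrive, bird, read, cool, brown, the, story, sit, village, new, those, new, angry, come, throw, hope, not, map
N = 31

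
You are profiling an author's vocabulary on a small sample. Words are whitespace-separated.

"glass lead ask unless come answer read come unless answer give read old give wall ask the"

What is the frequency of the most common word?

Frequencies: ask:2, unless:2, come:2, answer:2, read:2, give:2, glass:1, lead:1, old:1, wall:1, the:1
Most common: 'ask' with frequency 2.

2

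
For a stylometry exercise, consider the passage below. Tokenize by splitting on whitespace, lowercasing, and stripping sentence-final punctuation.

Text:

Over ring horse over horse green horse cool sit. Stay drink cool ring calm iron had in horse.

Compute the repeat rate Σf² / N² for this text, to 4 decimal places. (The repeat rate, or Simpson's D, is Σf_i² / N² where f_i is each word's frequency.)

0.1111

Frequencies: horse:4, over:2, ring:2, cool:2, green:1, sit:1, stay:1, drink:1, calm:1, iron:1, had:1, in:1
Σf² = 36; N² = 324
Repeat rate = 36 / 324 = 0.1111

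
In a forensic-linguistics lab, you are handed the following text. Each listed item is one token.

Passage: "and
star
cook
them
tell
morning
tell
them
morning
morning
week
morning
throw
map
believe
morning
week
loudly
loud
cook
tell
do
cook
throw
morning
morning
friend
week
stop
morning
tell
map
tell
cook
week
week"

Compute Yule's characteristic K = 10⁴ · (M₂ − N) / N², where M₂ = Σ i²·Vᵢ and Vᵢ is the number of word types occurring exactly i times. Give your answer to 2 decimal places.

879.63

Frequencies: morning:8, tell:5, week:5, cook:4, them:2, throw:2, map:2, and:1, star:1, believe:1, loudly:1, loud:1, do:1, friend:1, stop:1
N = 36. Frequency spectrum: V_1=8, V_2=3, V_4=1, V_5=2, V_8=1
M₂ = 1²·8 + 2²·3 + 4²·1 + 5²·2 + 8²·1 = 150
K = 10000 × (150 − 36) / 36² = 879.63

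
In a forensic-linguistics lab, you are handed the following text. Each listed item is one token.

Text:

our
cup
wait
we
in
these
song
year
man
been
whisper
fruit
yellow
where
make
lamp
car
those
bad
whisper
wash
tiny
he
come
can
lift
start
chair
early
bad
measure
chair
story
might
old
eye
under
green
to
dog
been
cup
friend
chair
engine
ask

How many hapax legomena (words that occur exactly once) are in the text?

Frequencies: chair:3, cup:2, been:2, whisper:2, bad:2, our:1, wait:1, we:1, in:1, these:1, song:1, year:1, man:1, fruit:1, yellow:1, where:1, make:1, lamp:1, car:1, those:1, … (20 more, each freq 1)
Hapax (freq=1): ask, can, car, come, dog, early, engine, eye, friend, fruit, green, he, in, lamp, lift, make, man, measure, might, old, our, song, start, story, these, those, tiny, to, under, wait, wash, we, where, year, yellow

35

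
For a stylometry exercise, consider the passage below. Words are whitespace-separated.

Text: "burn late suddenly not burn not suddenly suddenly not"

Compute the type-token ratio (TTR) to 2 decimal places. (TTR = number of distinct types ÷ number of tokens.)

0.44

N = 9 tokens, V = 4 types.
TTR = V / N = 4 / 9 = 0.44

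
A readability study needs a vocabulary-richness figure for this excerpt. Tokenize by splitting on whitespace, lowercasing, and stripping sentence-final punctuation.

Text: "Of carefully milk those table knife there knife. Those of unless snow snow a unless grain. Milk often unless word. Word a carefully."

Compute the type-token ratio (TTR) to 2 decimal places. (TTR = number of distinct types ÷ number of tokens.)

0.57

N = 23 tokens, V = 13 types.
TTR = V / N = 13 / 23 = 0.57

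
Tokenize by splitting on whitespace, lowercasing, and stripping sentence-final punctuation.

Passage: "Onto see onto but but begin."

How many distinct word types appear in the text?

4

Distinct types: {begin, but, onto, see}
V = 4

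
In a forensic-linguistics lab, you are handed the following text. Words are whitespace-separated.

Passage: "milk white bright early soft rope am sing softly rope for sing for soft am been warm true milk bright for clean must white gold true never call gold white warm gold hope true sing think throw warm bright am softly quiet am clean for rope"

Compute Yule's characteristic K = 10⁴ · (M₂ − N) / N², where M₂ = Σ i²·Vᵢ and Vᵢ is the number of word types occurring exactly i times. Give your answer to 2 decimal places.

Frequencies: am:4, for:4, white:3, bright:3, rope:3, sing:3, warm:3, true:3, gold:3, milk:2, soft:2, softly:2, clean:2, early:1, been:1, must:1, never:1, call:1, hope:1, think:1, … (2 more, each freq 1)
N = 46. Frequency spectrum: V_1=9, V_2=4, V_3=7, V_4=2
M₂ = 1²·9 + 2²·4 + 3²·7 + 4²·2 = 120
K = 10000 × (120 − 46) / 46² = 349.72

349.72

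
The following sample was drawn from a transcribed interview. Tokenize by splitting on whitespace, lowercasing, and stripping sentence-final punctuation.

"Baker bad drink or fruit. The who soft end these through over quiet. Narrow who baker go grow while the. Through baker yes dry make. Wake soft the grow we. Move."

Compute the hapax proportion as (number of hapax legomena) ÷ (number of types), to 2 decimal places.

Frequencies: baker:3, the:3, who:2, soft:2, through:2, grow:2, bad:1, drink:1, or:1, fruit:1, end:1, these:1, over:1, quiet:1, narrow:1, go:1, while:1, yes:1, dry:1, make:1, … (3 more, each freq 1)
Hapax count = 17; type count = 23.
Ratio = 17 / 23 = 0.74

0.74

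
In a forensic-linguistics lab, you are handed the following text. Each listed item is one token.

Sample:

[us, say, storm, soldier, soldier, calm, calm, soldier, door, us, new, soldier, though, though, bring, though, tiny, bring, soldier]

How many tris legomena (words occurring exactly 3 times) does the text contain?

1

Frequencies: soldier:5, though:3, us:2, calm:2, bring:2, say:1, storm:1, door:1, new:1, tiny:1
Words with frequency 3: though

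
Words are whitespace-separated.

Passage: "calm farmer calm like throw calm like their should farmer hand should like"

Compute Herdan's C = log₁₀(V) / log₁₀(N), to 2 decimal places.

0.76

N = 13, V = 7.
log₁₀(V) = 0.845098, log₁₀(N) = 1.113943
C = 0.845098 / 1.113943 = 0.76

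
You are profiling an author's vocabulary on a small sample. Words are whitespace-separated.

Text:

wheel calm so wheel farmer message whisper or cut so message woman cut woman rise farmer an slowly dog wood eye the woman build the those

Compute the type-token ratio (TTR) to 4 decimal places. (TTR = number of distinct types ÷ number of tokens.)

N = 26 tokens, V = 18 types.
TTR = V / N = 18 / 26 = 0.6923

0.6923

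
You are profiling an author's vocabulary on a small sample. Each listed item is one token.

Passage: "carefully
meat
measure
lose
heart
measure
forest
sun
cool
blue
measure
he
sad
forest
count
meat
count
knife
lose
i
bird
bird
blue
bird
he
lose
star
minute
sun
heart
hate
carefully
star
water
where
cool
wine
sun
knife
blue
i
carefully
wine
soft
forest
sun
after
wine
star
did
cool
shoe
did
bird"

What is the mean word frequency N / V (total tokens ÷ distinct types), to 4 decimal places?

N = 54 tokens, V = 25 types.
Mean frequency = N / V = 54 / 25 = 2.1600

2.1600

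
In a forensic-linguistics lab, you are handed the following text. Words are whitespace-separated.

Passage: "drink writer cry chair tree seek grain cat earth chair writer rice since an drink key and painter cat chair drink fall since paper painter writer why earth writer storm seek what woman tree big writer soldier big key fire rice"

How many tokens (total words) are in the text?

41

Tokens: drink, writer, cry, chair, tree, seek, grain, cat, earth, chair, writer, rice, since, an, drink, key, and, painter, cat, chair, drink, fall, since, paper, painter, writer, why, earth, writer, storm, seek, what, woman, tree, big, writer, soldier, big, key, fire, rice
N = 41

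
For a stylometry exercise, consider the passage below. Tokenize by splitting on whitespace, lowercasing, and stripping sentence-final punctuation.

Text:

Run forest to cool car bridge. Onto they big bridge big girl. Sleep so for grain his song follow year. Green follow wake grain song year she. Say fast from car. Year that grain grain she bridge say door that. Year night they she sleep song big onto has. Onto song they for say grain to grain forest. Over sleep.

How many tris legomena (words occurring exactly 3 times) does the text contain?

7

Frequencies: grain:6, song:4, year:4, bridge:3, onto:3, they:3, big:3, sleep:3, she:3, say:3, forest:2, to:2, car:2, for:2, follow:2, that:2, run:1, cool:1, girl:1, so:1, … (9 more, each freq 1)
Words with frequency 3: big, bridge, onto, say, she, sleep, they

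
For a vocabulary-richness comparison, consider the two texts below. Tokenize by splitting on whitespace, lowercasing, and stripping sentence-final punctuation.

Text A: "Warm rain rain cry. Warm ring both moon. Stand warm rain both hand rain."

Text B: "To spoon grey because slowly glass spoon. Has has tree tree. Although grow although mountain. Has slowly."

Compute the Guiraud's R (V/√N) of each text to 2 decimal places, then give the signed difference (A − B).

A: V=8, N=14, R=2.14
B: V=11, N=17, R=2.67
Difference = 2.14 − 2.67 = -0.53

-0.53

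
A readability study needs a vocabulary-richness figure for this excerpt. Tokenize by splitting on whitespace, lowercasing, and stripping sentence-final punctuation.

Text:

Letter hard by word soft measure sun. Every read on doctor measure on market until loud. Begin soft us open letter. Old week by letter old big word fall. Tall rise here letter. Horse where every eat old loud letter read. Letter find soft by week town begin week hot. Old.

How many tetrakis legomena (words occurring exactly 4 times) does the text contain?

Frequencies: letter:6, old:4, by:3, soft:3, week:3, word:2, measure:2, every:2, read:2, on:2, loud:2, begin:2, hard:1, sun:1, doctor:1, market:1, until:1, us:1, open:1, big:1, … (10 more, each freq 1)
Words with frequency 4: old

1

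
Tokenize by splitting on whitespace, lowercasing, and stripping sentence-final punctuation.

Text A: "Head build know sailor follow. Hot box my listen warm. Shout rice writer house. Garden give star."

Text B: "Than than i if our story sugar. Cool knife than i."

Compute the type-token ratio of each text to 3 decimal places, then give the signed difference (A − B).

0.273

TTR(A) = 17/17 = 1.000
TTR(B) = 8/11 = 0.727
Difference = 1.000 − 0.727 = 0.273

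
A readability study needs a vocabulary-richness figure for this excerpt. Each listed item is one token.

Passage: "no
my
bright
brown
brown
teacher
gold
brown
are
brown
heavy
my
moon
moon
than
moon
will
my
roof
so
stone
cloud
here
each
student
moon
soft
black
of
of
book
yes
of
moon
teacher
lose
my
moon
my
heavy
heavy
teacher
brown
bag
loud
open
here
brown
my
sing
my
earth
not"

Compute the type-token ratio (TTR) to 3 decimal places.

0.566

N = 53 tokens, V = 30 types.
TTR = V / N = 30 / 53 = 0.566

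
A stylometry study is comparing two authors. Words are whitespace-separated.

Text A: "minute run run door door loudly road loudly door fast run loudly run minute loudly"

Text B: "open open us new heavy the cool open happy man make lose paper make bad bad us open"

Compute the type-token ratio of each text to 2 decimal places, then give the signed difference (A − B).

-0.27

TTR(A) = 6/15 = 0.40
TTR(B) = 12/18 = 0.67
Difference = 0.40 − 0.67 = -0.27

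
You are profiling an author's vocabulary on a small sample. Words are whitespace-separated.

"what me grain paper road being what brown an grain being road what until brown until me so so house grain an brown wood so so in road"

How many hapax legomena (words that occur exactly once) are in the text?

4

Frequencies: so:4, what:3, grain:3, road:3, brown:3, me:2, being:2, an:2, until:2, paper:1, house:1, wood:1, in:1
Hapax (freq=1): house, in, paper, wood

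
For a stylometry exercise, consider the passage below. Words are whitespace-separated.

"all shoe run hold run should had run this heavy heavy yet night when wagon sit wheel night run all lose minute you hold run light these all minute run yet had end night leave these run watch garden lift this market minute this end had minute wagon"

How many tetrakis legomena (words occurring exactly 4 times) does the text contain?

Frequencies: run:7, minute:4, all:3, had:3, this:3, night:3, hold:2, heavy:2, yet:2, wagon:2, these:2, end:2, shoe:1, should:1, when:1, sit:1, wheel:1, lose:1, you:1, light:1, … (5 more, each freq 1)
Words with frequency 4: minute

1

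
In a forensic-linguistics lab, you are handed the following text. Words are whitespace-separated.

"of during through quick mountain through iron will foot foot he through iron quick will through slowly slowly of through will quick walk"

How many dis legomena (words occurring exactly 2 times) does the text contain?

4

Frequencies: through:5, quick:3, will:3, of:2, iron:2, foot:2, slowly:2, during:1, mountain:1, he:1, walk:1
Words with frequency 2: foot, iron, of, slowly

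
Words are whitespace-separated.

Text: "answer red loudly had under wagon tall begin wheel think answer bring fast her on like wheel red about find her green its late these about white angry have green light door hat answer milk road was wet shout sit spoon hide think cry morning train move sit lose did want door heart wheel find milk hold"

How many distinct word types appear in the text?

Distinct types: {about, angry, answer, begin, bring, cry, did, door, fast, find, green, had, hat, have, heart, her, hide, hold, its, late, light, like, lose, loudly, milk, morning, move, on, red, road, shout, sit, spoon, tall, these, think, train, under, wagon, want, was, wet, wheel, white}
V = 44

44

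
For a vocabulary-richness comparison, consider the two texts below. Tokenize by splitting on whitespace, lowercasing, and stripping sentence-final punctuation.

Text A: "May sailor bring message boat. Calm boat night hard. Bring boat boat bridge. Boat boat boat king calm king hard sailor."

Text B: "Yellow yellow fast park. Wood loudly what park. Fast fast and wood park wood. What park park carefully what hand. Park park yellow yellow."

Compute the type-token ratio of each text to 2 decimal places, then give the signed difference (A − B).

TTR(A) = 10/21 = 0.48
TTR(B) = 9/24 = 0.38
Difference = 0.48 − 0.38 = 0.10

0.10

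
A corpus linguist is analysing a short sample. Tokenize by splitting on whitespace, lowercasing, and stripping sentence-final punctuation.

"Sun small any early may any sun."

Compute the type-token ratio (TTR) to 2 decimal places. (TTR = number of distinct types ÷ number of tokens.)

N = 7 tokens, V = 5 types.
TTR = V / N = 5 / 7 = 0.71

0.71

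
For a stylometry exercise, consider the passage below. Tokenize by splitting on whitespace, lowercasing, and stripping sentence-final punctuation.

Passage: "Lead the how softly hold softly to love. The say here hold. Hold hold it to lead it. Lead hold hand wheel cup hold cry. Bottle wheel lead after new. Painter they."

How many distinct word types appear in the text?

Distinct types: {after, bottle, cry, cup, hand, here, hold, how, it, lead, love, new, painter, say, softly, the, they, to, wheel}
V = 19

19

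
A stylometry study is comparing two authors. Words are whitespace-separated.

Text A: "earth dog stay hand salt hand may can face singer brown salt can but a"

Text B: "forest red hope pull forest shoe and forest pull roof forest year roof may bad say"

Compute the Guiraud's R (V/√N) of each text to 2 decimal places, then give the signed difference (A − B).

0.35

A: V=12, N=15, R=3.10
B: V=11, N=16, R=2.75
Difference = 3.10 − 2.75 = 0.35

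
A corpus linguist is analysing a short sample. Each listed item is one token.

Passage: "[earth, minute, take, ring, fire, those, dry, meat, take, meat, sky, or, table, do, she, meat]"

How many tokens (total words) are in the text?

Tokens: earth, minute, take, ring, fire, those, dry, meat, take, meat, sky, or, table, do, she, meat
N = 16

16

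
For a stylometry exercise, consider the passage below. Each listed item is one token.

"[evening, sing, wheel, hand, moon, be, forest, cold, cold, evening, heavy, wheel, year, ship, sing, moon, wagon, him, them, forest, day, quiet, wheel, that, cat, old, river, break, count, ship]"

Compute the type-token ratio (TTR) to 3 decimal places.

N = 30 tokens, V = 22 types.
TTR = V / N = 22 / 30 = 0.733

0.733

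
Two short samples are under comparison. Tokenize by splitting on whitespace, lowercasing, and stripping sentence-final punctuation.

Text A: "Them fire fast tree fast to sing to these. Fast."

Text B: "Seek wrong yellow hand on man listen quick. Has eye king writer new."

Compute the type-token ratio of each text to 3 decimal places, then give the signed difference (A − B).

-0.300

TTR(A) = 7/10 = 0.700
TTR(B) = 13/13 = 1.000
Difference = 0.700 − 1.000 = -0.300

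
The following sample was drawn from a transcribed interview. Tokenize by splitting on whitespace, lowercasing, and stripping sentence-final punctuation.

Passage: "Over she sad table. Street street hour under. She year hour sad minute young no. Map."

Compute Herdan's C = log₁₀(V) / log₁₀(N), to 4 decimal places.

N = 16, V = 12.
log₁₀(V) = 1.079181, log₁₀(N) = 1.204120
C = 1.079181 / 1.204120 = 0.8962

0.8962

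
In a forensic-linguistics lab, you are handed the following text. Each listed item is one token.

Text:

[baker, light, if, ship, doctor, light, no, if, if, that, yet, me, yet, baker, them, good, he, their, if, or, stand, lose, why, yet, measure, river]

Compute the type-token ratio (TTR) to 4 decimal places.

0.7308

N = 26 tokens, V = 19 types.
TTR = V / N = 19 / 26 = 0.7308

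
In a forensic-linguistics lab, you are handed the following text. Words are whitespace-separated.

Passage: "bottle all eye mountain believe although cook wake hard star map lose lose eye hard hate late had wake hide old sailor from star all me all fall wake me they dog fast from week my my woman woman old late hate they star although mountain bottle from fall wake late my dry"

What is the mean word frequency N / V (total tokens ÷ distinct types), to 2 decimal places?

1.89

N = 53 tokens, V = 28 types.
Mean frequency = N / V = 53 / 28 = 1.89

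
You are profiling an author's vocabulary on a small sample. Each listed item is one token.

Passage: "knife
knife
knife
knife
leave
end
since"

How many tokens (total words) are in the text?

Tokens: knife, knife, knife, knife, leave, end, since
N = 7

7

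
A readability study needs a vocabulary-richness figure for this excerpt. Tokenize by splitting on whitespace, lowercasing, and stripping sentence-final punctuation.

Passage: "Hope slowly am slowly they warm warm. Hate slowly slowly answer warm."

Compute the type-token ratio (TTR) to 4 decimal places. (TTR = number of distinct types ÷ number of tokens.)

0.5833

N = 12 tokens, V = 7 types.
TTR = V / N = 7 / 12 = 0.5833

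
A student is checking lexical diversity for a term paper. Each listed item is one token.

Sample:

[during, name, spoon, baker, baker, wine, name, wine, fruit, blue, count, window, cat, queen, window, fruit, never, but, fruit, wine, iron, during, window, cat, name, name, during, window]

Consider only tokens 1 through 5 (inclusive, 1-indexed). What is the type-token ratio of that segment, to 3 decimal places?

0.800

Segment tokens 1–5: during, name, spoon, baker, baker
Segment N = 5, segment V = 4.
TTR = 4 / 5 = 0.800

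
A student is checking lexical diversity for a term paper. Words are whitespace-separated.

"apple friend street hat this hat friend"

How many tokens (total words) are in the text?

7

Tokens: apple, friend, street, hat, this, hat, friend
N = 7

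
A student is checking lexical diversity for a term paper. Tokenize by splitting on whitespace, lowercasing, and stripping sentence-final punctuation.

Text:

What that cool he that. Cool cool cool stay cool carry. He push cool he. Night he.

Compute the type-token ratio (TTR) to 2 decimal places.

N = 17 tokens, V = 8 types.
TTR = V / N = 8 / 17 = 0.47

0.47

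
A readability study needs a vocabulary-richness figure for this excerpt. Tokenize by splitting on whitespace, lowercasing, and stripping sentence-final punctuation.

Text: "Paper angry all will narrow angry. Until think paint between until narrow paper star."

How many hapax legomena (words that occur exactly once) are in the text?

Frequencies: paper:2, angry:2, narrow:2, until:2, all:1, will:1, think:1, paint:1, between:1, star:1
Hapax (freq=1): all, between, paint, star, think, will

6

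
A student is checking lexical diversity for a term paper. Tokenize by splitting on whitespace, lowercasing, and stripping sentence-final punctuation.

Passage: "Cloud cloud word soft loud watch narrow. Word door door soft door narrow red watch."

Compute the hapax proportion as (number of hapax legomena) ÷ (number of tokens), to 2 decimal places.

Frequencies: door:3, cloud:2, word:2, soft:2, watch:2, narrow:2, loud:1, red:1
Hapax count = 2; token count = 15.
Ratio = 2 / 15 = 0.13

0.13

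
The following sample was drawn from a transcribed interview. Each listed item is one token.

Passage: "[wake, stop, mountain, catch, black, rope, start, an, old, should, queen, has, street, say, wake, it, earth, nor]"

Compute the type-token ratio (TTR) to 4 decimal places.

N = 18 tokens, V = 17 types.
TTR = V / N = 17 / 18 = 0.9444

0.9444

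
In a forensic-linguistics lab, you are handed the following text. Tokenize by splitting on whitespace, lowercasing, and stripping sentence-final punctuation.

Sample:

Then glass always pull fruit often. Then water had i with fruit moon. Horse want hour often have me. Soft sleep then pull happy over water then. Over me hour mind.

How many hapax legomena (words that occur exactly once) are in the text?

13

Frequencies: then:4, pull:2, fruit:2, often:2, water:2, hour:2, me:2, over:2, glass:1, always:1, had:1, i:1, with:1, moon:1, horse:1, want:1, have:1, soft:1, sleep:1, happy:1, … (1 more, each freq 1)
Hapax (freq=1): always, glass, had, happy, have, horse, i, mind, moon, sleep, soft, want, with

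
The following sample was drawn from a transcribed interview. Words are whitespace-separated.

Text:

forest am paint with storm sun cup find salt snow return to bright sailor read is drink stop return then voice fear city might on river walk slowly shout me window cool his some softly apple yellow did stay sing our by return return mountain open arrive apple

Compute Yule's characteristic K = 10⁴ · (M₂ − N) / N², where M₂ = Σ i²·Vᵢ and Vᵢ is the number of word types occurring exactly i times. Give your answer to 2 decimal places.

60.76

Frequencies: return:4, apple:2, forest:1, am:1, paint:1, with:1, storm:1, sun:1, cup:1, find:1, salt:1, snow:1, to:1, bright:1, sailor:1, read:1, is:1, drink:1, stop:1, then:1, … (24 more, each freq 1)
N = 48. Frequency spectrum: V_1=42, V_2=1, V_4=1
M₂ = 1²·42 + 2²·1 + 4²·1 = 62
K = 10000 × (62 − 48) / 48² = 60.76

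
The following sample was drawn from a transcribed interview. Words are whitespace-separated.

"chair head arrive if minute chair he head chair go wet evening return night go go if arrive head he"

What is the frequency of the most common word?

Frequencies: chair:3, head:3, go:3, arrive:2, if:2, he:2, minute:1, wet:1, evening:1, return:1, night:1
Most common: 'chair' with frequency 3.

3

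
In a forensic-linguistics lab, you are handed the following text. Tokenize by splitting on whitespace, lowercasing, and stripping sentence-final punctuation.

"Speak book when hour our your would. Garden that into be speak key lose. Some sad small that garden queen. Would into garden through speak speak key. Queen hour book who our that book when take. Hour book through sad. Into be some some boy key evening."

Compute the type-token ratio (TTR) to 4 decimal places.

N = 47 tokens, V = 22 types.
TTR = V / N = 22 / 47 = 0.4681

0.4681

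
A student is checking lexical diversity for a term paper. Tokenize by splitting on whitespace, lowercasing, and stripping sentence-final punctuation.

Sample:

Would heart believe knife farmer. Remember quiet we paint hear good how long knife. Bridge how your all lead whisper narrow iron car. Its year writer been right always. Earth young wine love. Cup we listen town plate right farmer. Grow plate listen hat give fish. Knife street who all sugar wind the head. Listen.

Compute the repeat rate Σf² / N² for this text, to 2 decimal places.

Frequencies: knife:3, listen:3, farmer:2, we:2, how:2, all:2, right:2, plate:2, would:1, heart:1, believe:1, remember:1, quiet:1, paint:1, hear:1, good:1, long:1, bridge:1, your:1, lead:1, … (25 more, each freq 1)
Σf² = 79; N² = 3025
Repeat rate = 79 / 3025 = 0.03

0.03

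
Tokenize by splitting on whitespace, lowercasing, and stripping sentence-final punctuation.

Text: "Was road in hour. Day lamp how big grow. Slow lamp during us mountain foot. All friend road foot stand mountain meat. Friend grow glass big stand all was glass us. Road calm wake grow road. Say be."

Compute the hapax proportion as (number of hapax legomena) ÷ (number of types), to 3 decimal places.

0.478

Frequencies: road:4, grow:3, was:2, lamp:2, big:2, us:2, mountain:2, foot:2, all:2, friend:2, stand:2, glass:2, in:1, hour:1, day:1, how:1, slow:1, during:1, meat:1, calm:1, … (3 more, each freq 1)
Hapax count = 11; type count = 23.
Ratio = 11 / 23 = 0.478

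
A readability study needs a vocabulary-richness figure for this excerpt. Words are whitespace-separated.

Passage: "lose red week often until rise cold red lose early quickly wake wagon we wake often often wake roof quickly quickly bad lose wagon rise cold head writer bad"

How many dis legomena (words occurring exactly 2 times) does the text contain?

Frequencies: lose:3, often:3, quickly:3, wake:3, red:2, rise:2, cold:2, wagon:2, bad:2, week:1, until:1, early:1, we:1, roof:1, head:1, writer:1
Words with frequency 2: bad, cold, red, rise, wagon

5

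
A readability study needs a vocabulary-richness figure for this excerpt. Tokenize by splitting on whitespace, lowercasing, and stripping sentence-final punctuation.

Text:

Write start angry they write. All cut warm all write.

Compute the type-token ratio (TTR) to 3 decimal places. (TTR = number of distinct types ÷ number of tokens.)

N = 10 tokens, V = 7 types.
TTR = V / N = 7 / 10 = 0.700

0.700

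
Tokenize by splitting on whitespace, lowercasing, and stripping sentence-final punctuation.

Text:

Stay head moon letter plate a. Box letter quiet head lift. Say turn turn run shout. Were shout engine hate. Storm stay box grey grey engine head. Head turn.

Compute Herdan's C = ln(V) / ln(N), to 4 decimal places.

N = 29, V = 18.
ln(V) = 2.890372, ln(N) = 3.367296
C = 2.890372 / 3.367296 = 0.8584

0.8584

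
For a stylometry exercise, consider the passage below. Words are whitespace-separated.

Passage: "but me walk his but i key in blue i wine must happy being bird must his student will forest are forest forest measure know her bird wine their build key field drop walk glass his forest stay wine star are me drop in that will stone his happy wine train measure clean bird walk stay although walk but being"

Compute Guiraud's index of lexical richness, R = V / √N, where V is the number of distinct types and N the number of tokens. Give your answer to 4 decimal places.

4.1312

N = 60, V = 32.
√N = 7.745967
R = 32 / 7.745967 = 4.1312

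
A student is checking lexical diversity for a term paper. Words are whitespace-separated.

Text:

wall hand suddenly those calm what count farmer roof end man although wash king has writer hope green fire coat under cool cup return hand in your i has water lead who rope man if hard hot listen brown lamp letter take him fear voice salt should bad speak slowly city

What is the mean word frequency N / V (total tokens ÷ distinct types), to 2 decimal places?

1.06

N = 51 tokens, V = 48 types.
Mean frequency = N / V = 51 / 48 = 1.06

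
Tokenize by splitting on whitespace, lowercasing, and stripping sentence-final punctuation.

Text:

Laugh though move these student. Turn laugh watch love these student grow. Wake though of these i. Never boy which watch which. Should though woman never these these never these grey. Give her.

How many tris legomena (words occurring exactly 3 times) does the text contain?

2

Frequencies: these:6, though:3, never:3, laugh:2, student:2, watch:2, which:2, move:1, turn:1, love:1, grow:1, wake:1, of:1, i:1, boy:1, should:1, woman:1, grey:1, give:1, her:1
Words with frequency 3: never, though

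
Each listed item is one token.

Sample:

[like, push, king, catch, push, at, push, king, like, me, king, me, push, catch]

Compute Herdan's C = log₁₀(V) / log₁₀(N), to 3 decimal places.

0.679

N = 14, V = 6.
log₁₀(V) = 0.778151, log₁₀(N) = 1.146128
C = 0.778151 / 1.146128 = 0.679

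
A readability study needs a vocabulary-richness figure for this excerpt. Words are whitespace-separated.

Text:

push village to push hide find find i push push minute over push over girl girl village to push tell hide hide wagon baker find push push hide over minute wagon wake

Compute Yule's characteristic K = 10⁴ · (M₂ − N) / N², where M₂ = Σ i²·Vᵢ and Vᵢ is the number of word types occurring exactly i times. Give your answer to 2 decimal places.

Frequencies: push:8, hide:4, find:3, over:3, village:2, to:2, minute:2, girl:2, wagon:2, i:1, tell:1, baker:1, wake:1
N = 32. Frequency spectrum: V_1=4, V_2=5, V_3=2, V_4=1, V_8=1
M₂ = 1²·4 + 2²·5 + 3²·2 + 4²·1 + 8²·1 = 122
K = 10000 × (122 − 32) / 32² = 878.91

878.91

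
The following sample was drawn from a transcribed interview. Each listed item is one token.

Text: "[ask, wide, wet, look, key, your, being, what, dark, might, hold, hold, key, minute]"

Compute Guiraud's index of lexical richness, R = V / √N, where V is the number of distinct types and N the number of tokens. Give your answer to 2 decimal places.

N = 14, V = 12.
√N = 3.741657
R = 12 / 3.741657 = 3.21

3.21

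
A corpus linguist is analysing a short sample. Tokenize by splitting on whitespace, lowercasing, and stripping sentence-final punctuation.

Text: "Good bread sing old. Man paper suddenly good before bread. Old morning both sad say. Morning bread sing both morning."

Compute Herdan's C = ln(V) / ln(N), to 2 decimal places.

N = 20, V = 12.
ln(V) = 2.484907, ln(N) = 2.995732
C = 2.484907 / 2.995732 = 0.83

0.83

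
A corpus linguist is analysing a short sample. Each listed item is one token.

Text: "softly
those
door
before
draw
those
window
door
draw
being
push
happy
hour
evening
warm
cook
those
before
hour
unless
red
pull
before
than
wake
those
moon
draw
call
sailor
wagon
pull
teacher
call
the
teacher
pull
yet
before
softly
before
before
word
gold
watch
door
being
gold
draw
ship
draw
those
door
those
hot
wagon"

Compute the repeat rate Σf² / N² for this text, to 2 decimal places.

Frequencies: those:6, before:6, draw:5, door:4, pull:3, softly:2, being:2, hour:2, call:2, wagon:2, teacher:2, gold:2, window:1, push:1, happy:1, evening:1, warm:1, cook:1, unless:1, red:1, … (10 more, each freq 1)
Σf² = 168; N² = 3136
Repeat rate = 168 / 3136 = 0.05

0.05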